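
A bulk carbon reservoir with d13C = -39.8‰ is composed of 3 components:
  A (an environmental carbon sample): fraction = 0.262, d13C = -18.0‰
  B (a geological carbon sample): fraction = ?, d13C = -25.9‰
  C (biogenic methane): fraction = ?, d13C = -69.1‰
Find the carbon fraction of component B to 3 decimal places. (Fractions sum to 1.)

Let f_B and f_C be the unknown fractions; fractions sum to 1 so f_B + f_C = 0.738.
Mass balance: Σ fᵢ·δᵢ = δ_bulk ⇒ f_B·(-25.9) + f_C·(-69.1) = -39.8 − (-4.716) = -35.084
Substitute f_C = 0.738 − f_B:
f_B·(-25.9 − -69.1) = -35.084 − 0.738×(-69.1) = 15.912
f_B = 15.912 / 43.2 = 0.3683

0.368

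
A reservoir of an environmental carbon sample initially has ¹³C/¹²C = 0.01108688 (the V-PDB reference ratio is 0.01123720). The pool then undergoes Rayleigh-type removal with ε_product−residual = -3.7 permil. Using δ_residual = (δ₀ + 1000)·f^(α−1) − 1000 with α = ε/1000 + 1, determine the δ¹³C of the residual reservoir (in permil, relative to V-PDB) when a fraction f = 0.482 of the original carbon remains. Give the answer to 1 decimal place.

δ₀ = (0.01108688/0.01123720 − 1)×1000 = (0.986623 − 1)×1000 = -13.377 permil
α − 1 = ε/1000 = -0.0037
f^(α−1) = 0.482^(-0.0037) = 1.002704
δ_res = (-13.377 + 1000) × 1.002704 − 1000 = 989.291 − 1000 = -10.71 permil

-10.7 permil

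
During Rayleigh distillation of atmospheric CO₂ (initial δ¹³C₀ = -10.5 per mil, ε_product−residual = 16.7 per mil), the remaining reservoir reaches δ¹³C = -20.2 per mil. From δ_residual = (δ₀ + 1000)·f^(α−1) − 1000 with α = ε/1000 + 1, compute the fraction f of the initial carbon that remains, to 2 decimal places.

0.55

α − 1 = ε/1000 = 0.0167
(δ_res + 1000)/(δ₀ + 1000) = (-20.2 + 1000)/(-10.5 + 1000) = 979.8/989.5 = 0.990197
f = 0.990197^(1/0.0167) = exp(ln(0.990197)/0.0167) = exp(-0.00985/0.0167)
f = exp(-0.5899) = 0.5544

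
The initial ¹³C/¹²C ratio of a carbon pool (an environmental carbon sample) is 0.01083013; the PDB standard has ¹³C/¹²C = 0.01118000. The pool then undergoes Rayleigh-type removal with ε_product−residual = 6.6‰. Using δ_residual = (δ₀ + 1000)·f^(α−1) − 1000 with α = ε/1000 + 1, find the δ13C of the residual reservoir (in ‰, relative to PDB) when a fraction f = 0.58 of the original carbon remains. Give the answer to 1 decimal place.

-34.8‰

δ₀ = (0.01083013/0.01118000 − 1)×1000 = (0.968706 − 1)×1000 = -31.294‰
α − 1 = ε/1000 = 0.0066
f^(α−1) = 0.58^(0.0066) = 0.996411
δ_res = (-31.294 + 1000) × 0.996411 − 1000 = 965.229 − 1000 = -34.77‰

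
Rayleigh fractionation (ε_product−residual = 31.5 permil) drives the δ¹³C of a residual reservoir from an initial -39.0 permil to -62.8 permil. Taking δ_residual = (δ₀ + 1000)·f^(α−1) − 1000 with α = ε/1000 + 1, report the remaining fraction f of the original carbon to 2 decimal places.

α − 1 = ε/1000 = 0.0315
(δ_res + 1000)/(δ₀ + 1000) = (-62.8 + 1000)/(-39.0 + 1000) = 937.2/961.0 = 0.975234
f = 0.975234^(1/0.0315) = exp(ln(0.975234)/0.0315) = exp(-0.02508/0.0315)
f = exp(-0.7961) = 0.4511

0.45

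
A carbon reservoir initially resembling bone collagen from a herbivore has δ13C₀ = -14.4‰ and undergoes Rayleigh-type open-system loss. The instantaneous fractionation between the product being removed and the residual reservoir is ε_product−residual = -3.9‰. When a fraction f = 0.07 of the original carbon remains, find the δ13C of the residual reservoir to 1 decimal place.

-4.1‰

Rayleigh residual: δ_res = (δ₀ + 1000)·f^(α−1) − 1000
α = ε/1000 + 1 = 0.99610, so α − 1 = -0.00390
f^(α−1) = 0.07^(-0.00390) = 1.010425
δ_res = (-14.4 + 1000) × 1.010425 − 1000 = 995.875 − 1000 = -4.13‰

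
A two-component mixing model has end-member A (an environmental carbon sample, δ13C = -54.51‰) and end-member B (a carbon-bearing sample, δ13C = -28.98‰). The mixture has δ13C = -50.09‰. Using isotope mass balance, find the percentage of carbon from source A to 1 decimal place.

82.7%

δ_mix = f_A·δ_A + (1 − f_A)·δ_B  ⇒  f_A = (δ_mix − δ_B)/(δ_A − δ_B)
f_A = (-50.09 − (-28.98)) / (-54.51 − (-28.98))
f_A = -21.11 / -25.53 = 0.8269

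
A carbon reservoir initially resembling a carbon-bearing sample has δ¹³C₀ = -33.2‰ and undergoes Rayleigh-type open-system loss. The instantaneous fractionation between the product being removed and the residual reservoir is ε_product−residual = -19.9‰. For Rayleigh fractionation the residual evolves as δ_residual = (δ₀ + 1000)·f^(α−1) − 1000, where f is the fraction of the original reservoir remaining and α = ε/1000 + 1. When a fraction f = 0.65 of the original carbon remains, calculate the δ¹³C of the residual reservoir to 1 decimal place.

-24.9‰

Rayleigh residual: δ_res = (δ₀ + 1000)·f^(α−1) − 1000
α = ε/1000 + 1 = 0.98010, so α − 1 = -0.01990
f^(α−1) = 0.65^(-0.01990) = 1.008609
δ_res = (-33.2 + 1000) × 1.008609 − 1000 = 975.124 − 1000 = -24.88‰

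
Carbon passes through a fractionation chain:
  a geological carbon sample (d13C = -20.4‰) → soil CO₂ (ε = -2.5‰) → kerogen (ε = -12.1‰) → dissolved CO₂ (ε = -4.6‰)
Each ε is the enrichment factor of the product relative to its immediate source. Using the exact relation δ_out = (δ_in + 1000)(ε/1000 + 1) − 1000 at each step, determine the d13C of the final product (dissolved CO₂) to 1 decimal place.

step 1: δ = (-20.40 + 1000)·(-2.5/1000 + 1) − 1000 = -22.85‰
step 2: δ = (-22.85 + 1000)·(-12.1/1000 + 1) − 1000 = -34.67‰
step 3: δ = (-34.67 + 1000)·(-4.6/1000 + 1) − 1000 = -39.11‰

-39.1‰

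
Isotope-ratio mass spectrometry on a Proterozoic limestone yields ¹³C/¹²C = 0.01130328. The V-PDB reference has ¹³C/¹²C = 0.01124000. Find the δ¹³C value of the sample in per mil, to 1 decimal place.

δ¹³C = (R_sample / R_standard − 1) × 1000
R_sample / R_standard = 0.01130328 / 0.01124000 = 1.005630
δ¹³C = (1.005630 − 1) × 1000 = 5.63 per mil

5.6 per mil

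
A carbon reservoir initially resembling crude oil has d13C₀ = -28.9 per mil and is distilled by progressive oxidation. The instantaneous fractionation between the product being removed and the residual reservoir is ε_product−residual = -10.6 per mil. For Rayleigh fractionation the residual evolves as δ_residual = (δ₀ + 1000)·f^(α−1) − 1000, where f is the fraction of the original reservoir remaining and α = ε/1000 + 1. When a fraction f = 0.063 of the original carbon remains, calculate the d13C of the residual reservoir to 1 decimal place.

Rayleigh residual: δ_res = (δ₀ + 1000)·f^(α−1) − 1000
α = ε/1000 + 1 = 0.98940, so α − 1 = -0.01060
f^(α−1) = 0.063^(-0.01060) = 1.029739
δ_res = (-28.9 + 1000) × 1.029739 − 1000 = 999.979 − 1000 = -0.02 per mil

0.0 per mil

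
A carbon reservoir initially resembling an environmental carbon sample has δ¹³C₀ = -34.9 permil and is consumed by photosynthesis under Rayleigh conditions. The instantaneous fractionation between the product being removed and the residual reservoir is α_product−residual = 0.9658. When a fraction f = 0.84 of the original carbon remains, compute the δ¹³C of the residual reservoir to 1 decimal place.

-29.1 permil

Rayleigh residual: δ_res = (δ₀ + 1000)·f^(α−1) − 1000
α − 1 = -0.03420
f^(α−1) = 0.84^(-0.03420) = 1.005981
δ_res = (-34.9 + 1000) × 1.005981 − 1000 = 970.872 − 1000 = -29.13 permil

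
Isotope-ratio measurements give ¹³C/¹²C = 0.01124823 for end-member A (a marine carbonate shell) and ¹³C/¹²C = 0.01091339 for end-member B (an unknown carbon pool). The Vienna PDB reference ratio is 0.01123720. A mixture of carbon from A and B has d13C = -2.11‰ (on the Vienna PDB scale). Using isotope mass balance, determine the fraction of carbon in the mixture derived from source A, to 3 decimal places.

δ_A = (0.01124823/0.01123720 − 1)×1000 = (1.000982 − 1)×1000 = 0.982‰
δ_B = (0.01091339/0.01123720 − 1)×1000 = (0.971184 − 1)×1000 = -28.816‰
f_A = (δ_mix − δ_B)/(δ_A − δ_B) = (-2.11 − (-28.816))/(0.982 − (-28.816))
f_A = 26.706 / 29.797 = 0.8962

0.896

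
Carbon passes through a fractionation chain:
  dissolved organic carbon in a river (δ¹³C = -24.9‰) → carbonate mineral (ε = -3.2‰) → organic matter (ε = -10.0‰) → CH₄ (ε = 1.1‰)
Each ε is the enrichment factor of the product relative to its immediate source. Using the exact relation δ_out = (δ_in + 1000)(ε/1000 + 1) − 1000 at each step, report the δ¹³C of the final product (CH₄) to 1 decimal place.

step 1: δ = (-24.90 + 1000)·(-3.2/1000 + 1) − 1000 = -28.02‰
step 2: δ = (-28.02 + 1000)·(-10.0/1000 + 1) − 1000 = -37.74‰
step 3: δ = (-37.74 + 1000)·(1.1/1000 + 1) − 1000 = -36.68‰

-36.7‰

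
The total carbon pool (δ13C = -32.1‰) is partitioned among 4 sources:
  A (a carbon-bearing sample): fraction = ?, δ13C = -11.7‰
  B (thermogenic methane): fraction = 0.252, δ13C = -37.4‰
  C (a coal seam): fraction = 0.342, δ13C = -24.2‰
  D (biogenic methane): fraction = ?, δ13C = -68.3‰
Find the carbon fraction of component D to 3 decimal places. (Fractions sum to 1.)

0.170

Let f_D and f_A be the unknown fractions; fractions sum to 1 so f_D + f_A = 0.406.
Mass balance: Σ fᵢ·δᵢ = δ_bulk ⇒ f_D·(-68.3) + f_A·(-11.7) = -32.1 − (-17.701) = -14.399
Substitute f_A = 0.406 − f_D:
f_D·(-68.3 − -11.7) = -14.399 − 0.406×(-11.7) = -9.649
f_D = -9.649 / -56.6 = 0.1705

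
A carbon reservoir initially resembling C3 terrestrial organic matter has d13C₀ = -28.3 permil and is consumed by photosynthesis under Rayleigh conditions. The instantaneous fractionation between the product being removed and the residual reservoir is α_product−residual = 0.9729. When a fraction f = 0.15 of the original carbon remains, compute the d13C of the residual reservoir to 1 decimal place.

23.0 permil

Rayleigh residual: δ_res = (δ₀ + 1000)·f^(α−1) − 1000
α − 1 = -0.02710
f^(α−1) = 0.15^(-0.02710) = 1.052756
δ_res = (-28.3 + 1000) × 1.052756 − 1000 = 1022.963 − 1000 = 22.96 permil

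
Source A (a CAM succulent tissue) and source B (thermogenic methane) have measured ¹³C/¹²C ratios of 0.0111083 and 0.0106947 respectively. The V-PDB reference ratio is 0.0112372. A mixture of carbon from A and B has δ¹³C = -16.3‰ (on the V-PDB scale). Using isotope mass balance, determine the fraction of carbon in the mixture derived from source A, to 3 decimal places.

0.869

δ_A = (0.0111083/0.0112372 − 1)×1000 = (0.988529 − 1)×1000 = -11.471‰
δ_B = (0.0106947/0.0112372 − 1)×1000 = (0.951723 − 1)×1000 = -48.277‰
f_A = (δ_mix − δ_B)/(δ_A − δ_B) = (-16.3 − (-48.277))/(-11.471 − (-48.277))
f_A = 31.977 / 36.806 = 0.8688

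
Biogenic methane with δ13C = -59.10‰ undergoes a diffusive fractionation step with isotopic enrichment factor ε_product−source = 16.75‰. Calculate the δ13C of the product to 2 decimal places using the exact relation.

-43.34‰

To first order, δ_product ≈ δ_source + ε = -42.35‰.
Exactly, δ_product = (δ_source + 1000)·(ε/1000 + 1) − 1000.
δ_product = (-59.10 + 1000) × (16.75/1000 + 1) − 1000
δ_product = -43.340‰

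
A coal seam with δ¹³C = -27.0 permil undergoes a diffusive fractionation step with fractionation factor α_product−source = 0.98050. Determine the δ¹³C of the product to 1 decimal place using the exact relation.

δ_product = (δ_source + 1000)·α − 1000
δ_product = (-27.0 + 1000) × 0.98050 − 1000
δ_product = 954.027 − 1000 = -45.97 permil

-46.0 permil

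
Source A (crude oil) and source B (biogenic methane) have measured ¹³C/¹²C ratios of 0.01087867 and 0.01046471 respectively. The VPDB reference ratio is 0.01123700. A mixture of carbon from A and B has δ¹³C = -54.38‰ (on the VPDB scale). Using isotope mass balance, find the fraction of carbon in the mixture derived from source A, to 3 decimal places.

δ_A = (0.01087867/0.01123700 − 1)×1000 = (0.968112 − 1)×1000 = -31.888‰
δ_B = (0.01046471/0.01123700 − 1)×1000 = (0.931273 − 1)×1000 = -68.727‰
f_A = (δ_mix − δ_B)/(δ_A − δ_B) = (-54.38 − (-68.727))/(-31.888 − (-68.727))
f_A = 14.347 / 36.839 = 0.3895

0.389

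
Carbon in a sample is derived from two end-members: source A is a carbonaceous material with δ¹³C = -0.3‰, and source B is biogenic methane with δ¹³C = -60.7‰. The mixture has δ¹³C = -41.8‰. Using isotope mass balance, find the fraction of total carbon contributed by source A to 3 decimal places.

δ_mix = f_A·δ_A + (1 − f_A)·δ_B  ⇒  f_A = (δ_mix − δ_B)/(δ_A − δ_B)
f_A = (-41.8 − (-60.7)) / (-0.3 − (-60.7))
f_A = 18.9 / 60.4 = 0.3129

0.313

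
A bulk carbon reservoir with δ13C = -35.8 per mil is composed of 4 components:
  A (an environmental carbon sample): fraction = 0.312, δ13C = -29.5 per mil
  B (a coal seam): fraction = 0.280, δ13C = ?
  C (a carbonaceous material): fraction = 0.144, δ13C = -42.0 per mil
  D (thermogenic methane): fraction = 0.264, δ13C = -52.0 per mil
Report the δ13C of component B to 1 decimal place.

-24.4 per mil

Isotope mass balance: δ_bulk = Σ fᵢ·δᵢ.
-35.8 = 0.312×(-29.5) + 0.280×δ_B + 0.144×(-42.0) + 0.264×(-52.0)
0.280·δ_B = -35.8 − (-28.980) = -6.820
δ_B = -6.820 / 0.280 = -24.36 per mil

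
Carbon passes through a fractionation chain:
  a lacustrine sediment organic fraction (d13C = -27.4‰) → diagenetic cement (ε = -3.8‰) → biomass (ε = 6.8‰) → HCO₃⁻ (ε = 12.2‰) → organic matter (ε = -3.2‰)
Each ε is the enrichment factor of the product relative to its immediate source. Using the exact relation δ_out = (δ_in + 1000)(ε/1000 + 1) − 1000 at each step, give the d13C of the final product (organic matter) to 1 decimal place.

step 1: δ = (-27.40 + 1000)·(-3.8/1000 + 1) − 1000 = -31.10‰
step 2: δ = (-31.10 + 1000)·(6.8/1000 + 1) − 1000 = -24.51‰
step 3: δ = (-24.51 + 1000)·(12.2/1000 + 1) − 1000 = -12.61‰
step 4: δ = (-12.61 + 1000)·(-3.2/1000 + 1) − 1000 = -15.77‰

-15.8‰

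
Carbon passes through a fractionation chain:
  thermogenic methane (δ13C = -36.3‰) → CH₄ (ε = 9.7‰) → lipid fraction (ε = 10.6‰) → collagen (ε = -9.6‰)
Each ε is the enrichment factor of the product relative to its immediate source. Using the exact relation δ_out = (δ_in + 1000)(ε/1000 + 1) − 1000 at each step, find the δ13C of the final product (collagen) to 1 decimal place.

step 1: δ = (-36.30 + 1000)·(9.7/1000 + 1) − 1000 = -26.95‰
step 2: δ = (-26.95 + 1000)·(10.6/1000 + 1) − 1000 = -16.64‰
step 3: δ = (-16.64 + 1000)·(-9.6/1000 + 1) − 1000 = -26.08‰

-26.1‰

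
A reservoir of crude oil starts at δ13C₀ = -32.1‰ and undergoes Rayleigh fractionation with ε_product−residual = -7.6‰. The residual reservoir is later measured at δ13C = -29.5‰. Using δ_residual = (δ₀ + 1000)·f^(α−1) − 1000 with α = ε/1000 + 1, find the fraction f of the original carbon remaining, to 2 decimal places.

α − 1 = ε/1000 = -0.0076
(δ_res + 1000)/(δ₀ + 1000) = (-29.5 + 1000)/(-32.1 + 1000) = 970.5/967.9 = 1.002686
f = 1.002686^(1/-0.0076) = exp(ln(1.002686)/-0.0076) = exp(0.00268/-0.0076)
f = exp(-0.3530) = 0.7026

0.70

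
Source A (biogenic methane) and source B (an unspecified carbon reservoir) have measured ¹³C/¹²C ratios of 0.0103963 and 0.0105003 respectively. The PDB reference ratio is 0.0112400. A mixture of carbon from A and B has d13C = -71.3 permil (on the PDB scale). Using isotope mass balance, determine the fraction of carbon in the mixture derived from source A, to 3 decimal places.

δ_A = (0.0103963/0.0112400 − 1)×1000 = (0.924938 − 1)×1000 = -75.062 permil
δ_B = (0.0105003/0.0112400 − 1)×1000 = (0.934190 − 1)×1000 = -65.810 permil
f_A = (δ_mix − δ_B)/(δ_A − δ_B) = (-71.3 − (-65.810))/(-75.062 − (-65.810))
f_A = -5.490 / -9.253 = 0.5934

0.593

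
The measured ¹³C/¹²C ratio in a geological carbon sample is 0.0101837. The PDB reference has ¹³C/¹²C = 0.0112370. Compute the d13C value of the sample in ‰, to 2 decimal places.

-93.73‰

d13C = (R_sample / R_standard − 1) × 1000
R_sample / R_standard = 0.0101837 / 0.0112370 = 0.906265
d13C = (0.906265 − 1) × 1000 = -93.735‰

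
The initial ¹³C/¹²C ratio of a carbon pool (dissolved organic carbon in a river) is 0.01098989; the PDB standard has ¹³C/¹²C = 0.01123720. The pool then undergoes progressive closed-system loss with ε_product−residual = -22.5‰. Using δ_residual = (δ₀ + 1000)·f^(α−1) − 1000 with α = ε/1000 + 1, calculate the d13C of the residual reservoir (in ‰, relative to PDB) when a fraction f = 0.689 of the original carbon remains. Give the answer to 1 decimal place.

-13.8‰

δ₀ = (0.01098989/0.01123720 − 1)×1000 = (0.977992 − 1)×1000 = -22.008‰
α − 1 = ε/1000 = -0.0225
f^(α−1) = 0.689^(-0.0225) = 1.008417
δ_res = (-22.008 + 1000) × 1.008417 − 1000 = 986.223 − 1000 = -13.78‰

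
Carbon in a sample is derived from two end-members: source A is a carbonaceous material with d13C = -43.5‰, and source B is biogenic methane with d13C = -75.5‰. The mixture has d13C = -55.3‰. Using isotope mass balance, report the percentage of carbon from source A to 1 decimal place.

63.1%

δ_mix = f_A·δ_A + (1 − f_A)·δ_B  ⇒  f_A = (δ_mix − δ_B)/(δ_A − δ_B)
f_A = (-55.3 − (-75.5)) / (-43.5 − (-75.5))
f_A = 20.2 / 32.0 = 0.6313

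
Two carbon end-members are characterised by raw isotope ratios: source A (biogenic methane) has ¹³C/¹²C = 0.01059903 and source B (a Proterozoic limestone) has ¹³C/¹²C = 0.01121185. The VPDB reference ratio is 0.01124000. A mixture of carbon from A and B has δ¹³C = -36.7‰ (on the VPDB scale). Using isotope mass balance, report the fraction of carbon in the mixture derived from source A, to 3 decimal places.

0.627

δ_A = (0.01059903/0.01124000 − 1)×1000 = (0.942974 − 1)×1000 = -57.026‰
δ_B = (0.01121185/0.01124000 − 1)×1000 = (0.997496 − 1)×1000 = -2.504‰
f_A = (δ_mix − δ_B)/(δ_A − δ_B) = (-36.7 − (-2.504))/(-57.026 − (-2.504))
f_A = -34.196 / -54.521 = 0.6272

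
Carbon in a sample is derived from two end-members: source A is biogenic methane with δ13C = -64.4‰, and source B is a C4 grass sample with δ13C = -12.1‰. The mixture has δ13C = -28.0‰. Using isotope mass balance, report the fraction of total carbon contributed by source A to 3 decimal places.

δ_mix = f_A·δ_A + (1 − f_A)·δ_B  ⇒  f_A = (δ_mix − δ_B)/(δ_A − δ_B)
f_A = (-28.0 − (-12.1)) / (-64.4 − (-12.1))
f_A = -15.9 / -52.3 = 0.3040

0.304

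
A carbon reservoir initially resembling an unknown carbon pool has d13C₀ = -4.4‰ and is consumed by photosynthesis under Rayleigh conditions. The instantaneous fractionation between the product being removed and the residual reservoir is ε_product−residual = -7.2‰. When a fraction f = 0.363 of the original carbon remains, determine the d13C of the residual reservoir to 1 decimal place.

Rayleigh residual: δ_res = (δ₀ + 1000)·f^(α−1) − 1000
α = ε/1000 + 1 = 0.99280, so α − 1 = -0.00720
f^(α−1) = 0.363^(-0.00720) = 1.007323
δ_res = (-4.4 + 1000) × 1.007323 − 1000 = 1002.891 − 1000 = 2.89‰

2.9‰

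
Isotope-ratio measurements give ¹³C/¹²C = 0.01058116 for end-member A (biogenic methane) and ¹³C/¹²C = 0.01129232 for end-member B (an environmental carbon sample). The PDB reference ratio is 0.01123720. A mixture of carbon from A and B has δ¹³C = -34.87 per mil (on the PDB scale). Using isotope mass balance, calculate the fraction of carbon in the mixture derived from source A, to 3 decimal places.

δ_A = (0.01058116/0.01123720 − 1)×1000 = (0.941619 − 1)×1000 = -58.381 per mil
δ_B = (0.01129232/0.01123720 − 1)×1000 = (1.004905 − 1)×1000 = 4.905 per mil
f_A = (δ_mix − δ_B)/(δ_A − δ_B) = (-34.87 − (4.905))/(-58.381 − (4.905))
f_A = -39.775 / -63.286 = 0.6285

0.628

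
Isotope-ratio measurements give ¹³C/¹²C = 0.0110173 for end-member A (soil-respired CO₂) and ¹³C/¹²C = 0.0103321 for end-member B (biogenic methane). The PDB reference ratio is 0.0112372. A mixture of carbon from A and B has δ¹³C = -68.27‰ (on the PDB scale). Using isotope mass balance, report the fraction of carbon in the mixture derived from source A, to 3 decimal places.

δ_A = (0.0110173/0.0112372 − 1)×1000 = (0.980431 − 1)×1000 = -19.569‰
δ_B = (0.0103321/0.0112372 − 1)×1000 = (0.919455 − 1)×1000 = -80.545‰
f_A = (δ_mix − δ_B)/(δ_A − δ_B) = (-68.27 − (-80.545))/(-19.569 − (-80.545))
f_A = 12.275 / 60.976 = 0.2013

0.201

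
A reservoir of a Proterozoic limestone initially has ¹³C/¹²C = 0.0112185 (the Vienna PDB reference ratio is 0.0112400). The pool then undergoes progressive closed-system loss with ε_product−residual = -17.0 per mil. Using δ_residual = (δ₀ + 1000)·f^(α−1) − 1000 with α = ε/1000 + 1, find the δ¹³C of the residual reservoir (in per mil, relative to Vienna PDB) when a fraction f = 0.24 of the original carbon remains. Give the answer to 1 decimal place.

22.6 per mil

δ₀ = (0.0112185/0.0112400 − 1)×1000 = (0.998087 − 1)×1000 = -1.913 per mil
α − 1 = ε/1000 = -0.0170
f^(α−1) = 0.24^(-0.0170) = 1.024558
δ_res = (-1.913 + 1000) × 1.024558 − 1000 = 1022.598 − 1000 = 22.60 per mil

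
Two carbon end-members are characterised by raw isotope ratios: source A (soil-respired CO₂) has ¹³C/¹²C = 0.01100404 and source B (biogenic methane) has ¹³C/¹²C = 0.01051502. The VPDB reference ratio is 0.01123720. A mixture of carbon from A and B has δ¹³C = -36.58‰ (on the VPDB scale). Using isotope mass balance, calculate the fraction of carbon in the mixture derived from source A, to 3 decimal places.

δ_A = (0.01100404/0.01123720 − 1)×1000 = (0.979251 − 1)×1000 = -20.749‰
δ_B = (0.01051502/0.01123720 − 1)×1000 = (0.935733 − 1)×1000 = -64.267‰
f_A = (δ_mix − δ_B)/(δ_A − δ_B) = (-36.58 − (-64.267))/(-20.749 − (-64.267))
f_A = 27.687 / 43.518 = 0.6362

0.636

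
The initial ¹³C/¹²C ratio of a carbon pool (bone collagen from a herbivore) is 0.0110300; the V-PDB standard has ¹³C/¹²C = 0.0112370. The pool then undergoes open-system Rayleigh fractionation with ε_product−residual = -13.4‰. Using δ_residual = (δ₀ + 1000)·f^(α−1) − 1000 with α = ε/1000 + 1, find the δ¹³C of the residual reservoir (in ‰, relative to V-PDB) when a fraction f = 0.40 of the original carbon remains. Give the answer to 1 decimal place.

-6.3‰

δ₀ = (0.0110300/0.0112370 − 1)×1000 = (0.981579 − 1)×1000 = -18.421‰
α − 1 = ε/1000 = -0.0134
f^(α−1) = 0.40^(-0.0134) = 1.012354
δ_res = (-18.421 + 1000) × 1.012354 − 1000 = 993.705 − 1000 = -6.29‰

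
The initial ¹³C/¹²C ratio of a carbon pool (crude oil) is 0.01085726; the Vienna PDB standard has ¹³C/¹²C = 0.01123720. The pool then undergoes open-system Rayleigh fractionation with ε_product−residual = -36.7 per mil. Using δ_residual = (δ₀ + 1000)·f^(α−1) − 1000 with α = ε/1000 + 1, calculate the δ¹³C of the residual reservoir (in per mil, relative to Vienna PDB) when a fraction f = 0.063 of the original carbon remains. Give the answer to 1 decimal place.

69.4 per mil

δ₀ = (0.01085726/0.01123720 − 1)×1000 = (0.966189 − 1)×1000 = -33.811 per mil
α − 1 = ε/1000 = -0.0367
f^(α−1) = 0.063^(-0.0367) = 1.106787
δ_res = (-33.811 + 1000) × 1.106787 − 1000 = 1069.366 − 1000 = 69.37 per mil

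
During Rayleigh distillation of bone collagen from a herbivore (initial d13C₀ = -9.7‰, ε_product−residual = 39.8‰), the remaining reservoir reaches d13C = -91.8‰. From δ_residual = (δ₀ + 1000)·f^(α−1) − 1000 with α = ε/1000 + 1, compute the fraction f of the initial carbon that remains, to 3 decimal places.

0.114

α − 1 = ε/1000 = 0.0398
(δ_res + 1000)/(δ₀ + 1000) = (-91.8 + 1000)/(-9.7 + 1000) = 908.2/990.3 = 0.917096
f = 0.917096^(1/0.0398) = exp(ln(0.917096)/0.0398) = exp(-0.08654/0.0398)
f = exp(-2.1745) = 0.1137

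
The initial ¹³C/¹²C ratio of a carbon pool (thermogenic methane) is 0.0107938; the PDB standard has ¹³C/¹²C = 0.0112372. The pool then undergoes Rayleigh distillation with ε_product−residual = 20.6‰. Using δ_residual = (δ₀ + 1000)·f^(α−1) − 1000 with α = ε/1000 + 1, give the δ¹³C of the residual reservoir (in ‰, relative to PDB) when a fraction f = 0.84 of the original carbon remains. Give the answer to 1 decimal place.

δ₀ = (0.0107938/0.0112372 − 1)×1000 = (0.960542 − 1)×1000 = -39.458‰
α − 1 = ε/1000 = 0.0206
f^(α−1) = 0.84^(0.0206) = 0.996415
δ_res = (-39.458 + 1000) × 0.996415 − 1000 = 957.098 − 1000 = -42.90‰

-42.9‰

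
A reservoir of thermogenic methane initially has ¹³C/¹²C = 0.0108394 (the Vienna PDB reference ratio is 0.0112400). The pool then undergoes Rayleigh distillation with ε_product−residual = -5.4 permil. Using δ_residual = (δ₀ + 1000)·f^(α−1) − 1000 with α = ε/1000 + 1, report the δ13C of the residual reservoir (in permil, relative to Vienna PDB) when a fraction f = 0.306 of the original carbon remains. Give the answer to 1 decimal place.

δ₀ = (0.0108394/0.0112400 − 1)×1000 = (0.964359 − 1)×1000 = -35.641 permil
α − 1 = ε/1000 = -0.0054
f^(α−1) = 0.306^(-0.0054) = 1.006415
δ_res = (-35.641 + 1000) × 1.006415 − 1000 = 970.546 − 1000 = -29.45 permil

-29.5 permil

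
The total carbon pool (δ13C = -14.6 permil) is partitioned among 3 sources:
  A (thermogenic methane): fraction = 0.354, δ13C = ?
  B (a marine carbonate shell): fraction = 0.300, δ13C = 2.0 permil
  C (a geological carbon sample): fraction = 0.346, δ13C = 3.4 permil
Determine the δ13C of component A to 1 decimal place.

-46.3 permil

Isotope mass balance: δ_bulk = Σ fᵢ·δᵢ.
-14.6 = 0.354×δ_A + 0.300×(2.0) + 0.346×(3.4)
0.354·δ_A = -14.6 − (1.776) = -16.376
δ_A = -16.376 / 0.354 = -46.26 permil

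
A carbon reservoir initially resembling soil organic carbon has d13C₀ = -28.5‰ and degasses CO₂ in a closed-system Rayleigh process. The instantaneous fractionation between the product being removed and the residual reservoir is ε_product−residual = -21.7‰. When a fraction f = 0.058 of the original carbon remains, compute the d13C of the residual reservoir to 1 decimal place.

33.4‰

Rayleigh residual: δ_res = (δ₀ + 1000)·f^(α−1) − 1000
α = ε/1000 + 1 = 0.97830, so α − 1 = -0.02170
f^(α−1) = 0.058^(-0.02170) = 1.063735
δ_res = (-28.5 + 1000) × 1.063735 − 1000 = 1033.419 − 1000 = 33.42‰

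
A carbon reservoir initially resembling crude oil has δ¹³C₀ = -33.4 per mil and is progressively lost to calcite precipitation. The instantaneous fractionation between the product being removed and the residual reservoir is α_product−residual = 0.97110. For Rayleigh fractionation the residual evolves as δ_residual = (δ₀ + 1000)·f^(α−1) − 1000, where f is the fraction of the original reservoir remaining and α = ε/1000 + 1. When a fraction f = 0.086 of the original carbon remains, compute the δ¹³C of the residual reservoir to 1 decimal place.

37.6 per mil

Rayleigh residual: δ_res = (δ₀ + 1000)·f^(α−1) − 1000
α − 1 = -0.02890
f^(α−1) = 0.086^(-0.02890) = 1.073478
δ_res = (-33.4 + 1000) × 1.073478 − 1000 = 1037.623 − 1000 = 37.62 per mil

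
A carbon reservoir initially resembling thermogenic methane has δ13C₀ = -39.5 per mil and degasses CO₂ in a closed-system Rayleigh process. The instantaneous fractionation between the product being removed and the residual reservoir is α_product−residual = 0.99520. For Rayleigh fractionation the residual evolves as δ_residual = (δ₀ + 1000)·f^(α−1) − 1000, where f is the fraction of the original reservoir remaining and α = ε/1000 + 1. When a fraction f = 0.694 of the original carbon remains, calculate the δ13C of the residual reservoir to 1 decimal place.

-37.8 per mil

Rayleigh residual: δ_res = (δ₀ + 1000)·f^(α−1) − 1000
α − 1 = -0.00480
f^(α−1) = 0.694^(-0.00480) = 1.001755
δ_res = (-39.5 + 1000) × 1.001755 − 1000 = 962.186 − 1000 = -37.81 per mil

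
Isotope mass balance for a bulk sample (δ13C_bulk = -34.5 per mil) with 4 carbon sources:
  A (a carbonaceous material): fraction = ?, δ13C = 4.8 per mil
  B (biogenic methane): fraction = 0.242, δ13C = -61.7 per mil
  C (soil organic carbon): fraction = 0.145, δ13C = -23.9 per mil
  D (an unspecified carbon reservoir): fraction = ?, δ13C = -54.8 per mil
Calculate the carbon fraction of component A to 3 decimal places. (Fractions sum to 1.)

Let f_A and f_D be the unknown fractions; fractions sum to 1 so f_A + f_D = 0.613.
Mass balance: Σ fᵢ·δᵢ = δ_bulk ⇒ f_A·(4.8) + f_D·(-54.8) = -34.5 − (-18.397) = -16.103
Substitute f_D = 0.613 − f_A:
f_A·(4.8 − -54.8) = -16.103 − 0.613×(-54.8) = 17.489
f_A = 17.489 / 59.6 = 0.2934

0.293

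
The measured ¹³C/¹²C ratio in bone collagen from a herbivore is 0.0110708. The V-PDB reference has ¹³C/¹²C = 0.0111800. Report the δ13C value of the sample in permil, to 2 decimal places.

-9.77 permil

δ13C = (R_sample / R_standard − 1) × 1000
R_sample / R_standard = 0.0110708 / 0.0111800 = 0.990233
δ13C = (0.990233 − 1) × 1000 = -9.767 permil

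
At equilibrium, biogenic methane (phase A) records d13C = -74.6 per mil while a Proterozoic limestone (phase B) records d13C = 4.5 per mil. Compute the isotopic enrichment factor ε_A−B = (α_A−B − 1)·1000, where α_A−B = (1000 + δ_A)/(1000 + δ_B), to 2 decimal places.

-78.75 per mil

α_A−B = (1000 + -74.6) / (1000 + 4.5) = 925.4 / 1004.5 = 0.921254
ε_A−B = (0.921254 − 1) × 1000 = -78.746 per mil
(The approximation ε ≈ δ_A − δ_B would give -79.1 per mil.)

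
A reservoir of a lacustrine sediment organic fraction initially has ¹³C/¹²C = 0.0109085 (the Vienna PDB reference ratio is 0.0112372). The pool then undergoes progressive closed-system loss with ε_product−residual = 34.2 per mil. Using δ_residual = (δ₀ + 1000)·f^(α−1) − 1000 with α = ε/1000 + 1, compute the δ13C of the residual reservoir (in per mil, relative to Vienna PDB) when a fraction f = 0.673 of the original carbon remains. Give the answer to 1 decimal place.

-42.3 per mil

δ₀ = (0.0109085/0.0112372 − 1)×1000 = (0.970749 − 1)×1000 = -29.251 per mil
α − 1 = ε/1000 = 0.0342
f^(α−1) = 0.673^(0.0342) = 0.986548
δ_res = (-29.251 + 1000) × 0.986548 − 1000 = 957.690 − 1000 = -42.31 per mil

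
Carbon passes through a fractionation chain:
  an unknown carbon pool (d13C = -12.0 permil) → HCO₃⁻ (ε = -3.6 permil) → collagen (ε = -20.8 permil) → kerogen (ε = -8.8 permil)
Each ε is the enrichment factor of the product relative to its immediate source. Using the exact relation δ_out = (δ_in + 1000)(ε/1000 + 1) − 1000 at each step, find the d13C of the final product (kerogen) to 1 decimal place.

step 1: δ = (-12.00 + 1000)·(-3.6/1000 + 1) − 1000 = -15.56 permil
step 2: δ = (-15.56 + 1000)·(-20.8/1000 + 1) − 1000 = -36.03 permil
step 3: δ = (-36.03 + 1000)·(-8.8/1000 + 1) − 1000 = -44.52 permil

-44.5 permil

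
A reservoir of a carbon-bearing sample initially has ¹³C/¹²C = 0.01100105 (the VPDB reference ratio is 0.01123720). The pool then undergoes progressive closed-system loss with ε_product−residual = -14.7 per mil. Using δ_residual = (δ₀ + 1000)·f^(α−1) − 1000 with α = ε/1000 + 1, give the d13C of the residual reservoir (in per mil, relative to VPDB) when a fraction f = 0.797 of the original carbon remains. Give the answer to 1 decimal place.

δ₀ = (0.01100105/0.01123720 − 1)×1000 = (0.978985 − 1)×1000 = -21.015 per mil
α − 1 = ε/1000 = -0.0147
f^(α−1) = 0.797^(-0.0147) = 1.003341
δ_res = (-21.015 + 1000) × 1.003341 − 1000 = 982.256 − 1000 = -17.74 per mil

-17.7 per mil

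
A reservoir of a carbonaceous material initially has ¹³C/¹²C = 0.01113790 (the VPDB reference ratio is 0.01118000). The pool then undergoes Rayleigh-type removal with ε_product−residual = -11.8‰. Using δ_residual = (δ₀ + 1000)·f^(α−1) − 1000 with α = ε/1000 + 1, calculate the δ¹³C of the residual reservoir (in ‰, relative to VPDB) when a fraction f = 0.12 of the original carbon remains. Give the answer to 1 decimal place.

21.5‰

δ₀ = (0.01113790/0.01118000 − 1)×1000 = (0.996234 − 1)×1000 = -3.766‰
α − 1 = ε/1000 = -0.0118
f^(α−1) = 0.12^(-0.0118) = 1.025335
δ_res = (-3.766 + 1000) × 1.025335 − 1000 = 1021.474 − 1000 = 21.47‰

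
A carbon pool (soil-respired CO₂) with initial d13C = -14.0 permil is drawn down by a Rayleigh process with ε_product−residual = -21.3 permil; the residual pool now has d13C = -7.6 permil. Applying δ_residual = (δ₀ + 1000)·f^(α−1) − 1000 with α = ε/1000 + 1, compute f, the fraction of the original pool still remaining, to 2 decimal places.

α − 1 = ε/1000 = -0.0213
(δ_res + 1000)/(δ₀ + 1000) = (-7.6 + 1000)/(-14.0 + 1000) = 992.4/986.0 = 1.006491
f = 1.006491^(1/-0.0213) = exp(ln(1.006491)/-0.0213) = exp(0.00647/-0.0213)
f = exp(-0.3038) = 0.7380

0.74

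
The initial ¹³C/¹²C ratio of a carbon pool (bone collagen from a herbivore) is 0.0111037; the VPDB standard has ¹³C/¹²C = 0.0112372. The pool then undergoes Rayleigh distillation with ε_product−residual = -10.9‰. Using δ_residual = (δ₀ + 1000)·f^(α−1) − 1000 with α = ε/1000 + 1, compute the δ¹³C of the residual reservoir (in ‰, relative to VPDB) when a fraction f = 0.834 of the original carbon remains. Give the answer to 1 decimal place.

-9.9‰

δ₀ = (0.0111037/0.0112372 − 1)×1000 = (0.988120 − 1)×1000 = -11.880‰
α − 1 = ε/1000 = -0.0109
f^(α−1) = 0.834^(-0.0109) = 1.001981
δ_res = (-11.880 + 1000) × 1.001981 − 1000 = 990.077 − 1000 = -9.92‰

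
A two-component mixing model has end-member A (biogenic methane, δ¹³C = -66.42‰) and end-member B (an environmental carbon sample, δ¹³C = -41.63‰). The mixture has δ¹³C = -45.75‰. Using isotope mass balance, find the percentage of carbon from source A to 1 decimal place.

δ_mix = f_A·δ_A + (1 − f_A)·δ_B  ⇒  f_A = (δ_mix − δ_B)/(δ_A − δ_B)
f_A = (-45.75 − (-41.63)) / (-66.42 − (-41.63))
f_A = -4.12 / -24.79 = 0.1662

16.6%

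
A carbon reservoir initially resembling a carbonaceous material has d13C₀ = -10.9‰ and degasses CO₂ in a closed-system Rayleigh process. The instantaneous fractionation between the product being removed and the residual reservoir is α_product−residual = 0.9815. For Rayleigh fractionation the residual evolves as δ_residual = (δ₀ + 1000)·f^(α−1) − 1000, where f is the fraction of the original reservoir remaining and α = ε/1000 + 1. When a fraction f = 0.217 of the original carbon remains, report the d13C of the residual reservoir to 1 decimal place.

Rayleigh residual: δ_res = (δ₀ + 1000)·f^(α−1) − 1000
α − 1 = -0.01850
f^(α−1) = 0.217^(-0.01850) = 1.028669
δ_res = (-10.9 + 1000) × 1.028669 − 1000 = 1017.456 − 1000 = 17.46‰

17.5‰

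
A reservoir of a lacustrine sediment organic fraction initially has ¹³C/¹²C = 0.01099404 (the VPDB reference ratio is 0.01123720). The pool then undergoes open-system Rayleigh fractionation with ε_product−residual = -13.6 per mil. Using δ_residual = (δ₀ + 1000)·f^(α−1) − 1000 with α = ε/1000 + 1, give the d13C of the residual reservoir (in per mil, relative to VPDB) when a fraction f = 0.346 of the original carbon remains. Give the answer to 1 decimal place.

δ₀ = (0.01099404/0.01123720 − 1)×1000 = (0.978361 − 1)×1000 = -21.639 per mil
α − 1 = ε/1000 = -0.0136
f^(α−1) = 0.346^(-0.0136) = 1.014539
δ_res = (-21.639 + 1000) × 1.014539 − 1000 = 992.585 − 1000 = -7.41 per mil

-7.4 per mil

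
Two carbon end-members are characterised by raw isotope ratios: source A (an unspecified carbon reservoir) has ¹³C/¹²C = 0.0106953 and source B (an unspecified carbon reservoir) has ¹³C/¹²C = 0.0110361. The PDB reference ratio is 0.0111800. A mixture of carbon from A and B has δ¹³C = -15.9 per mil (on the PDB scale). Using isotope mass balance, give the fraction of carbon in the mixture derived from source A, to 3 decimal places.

δ_A = (0.0106953/0.0111800 − 1)×1000 = (0.956646 − 1)×1000 = -43.354 per mil
δ_B = (0.0110361/0.0111800 − 1)×1000 = (0.987129 − 1)×1000 = -12.871 per mil
f_A = (δ_mix − δ_B)/(δ_A − δ_B) = (-15.9 − (-12.871))/(-43.354 − (-12.871))
f_A = -3.029 / -30.483 = 0.0994

0.099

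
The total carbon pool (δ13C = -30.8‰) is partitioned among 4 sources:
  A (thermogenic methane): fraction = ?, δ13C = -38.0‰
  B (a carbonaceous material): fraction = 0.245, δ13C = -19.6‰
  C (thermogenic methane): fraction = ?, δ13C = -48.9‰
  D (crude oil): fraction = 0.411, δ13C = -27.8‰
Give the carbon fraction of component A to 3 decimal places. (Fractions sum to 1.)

Let f_A and f_C be the unknown fractions; fractions sum to 1 so f_A + f_C = 0.344.
Mass balance: Σ fᵢ·δᵢ = δ_bulk ⇒ f_A·(-38.0) + f_C·(-48.9) = -30.8 − (-16.228) = -14.572
Substitute f_C = 0.344 − f_A:
f_A·(-38.0 − -48.9) = -14.572 − 0.344×(-48.9) = 2.249
f_A = 2.249 / 10.9 = 0.2064

0.206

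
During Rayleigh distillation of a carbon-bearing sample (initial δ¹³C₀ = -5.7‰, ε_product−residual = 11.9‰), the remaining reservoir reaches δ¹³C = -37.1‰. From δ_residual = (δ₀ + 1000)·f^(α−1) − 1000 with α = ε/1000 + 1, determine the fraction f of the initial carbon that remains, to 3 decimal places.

0.067

α − 1 = ε/1000 = 0.0119
(δ_res + 1000)/(δ₀ + 1000) = (-37.1 + 1000)/(-5.7 + 1000) = 962.9/994.3 = 0.968420
f = 0.968420^(1/0.0119) = exp(ln(0.968420)/0.0119) = exp(-0.03209/0.0119)
f = exp(-2.6966) = 0.0674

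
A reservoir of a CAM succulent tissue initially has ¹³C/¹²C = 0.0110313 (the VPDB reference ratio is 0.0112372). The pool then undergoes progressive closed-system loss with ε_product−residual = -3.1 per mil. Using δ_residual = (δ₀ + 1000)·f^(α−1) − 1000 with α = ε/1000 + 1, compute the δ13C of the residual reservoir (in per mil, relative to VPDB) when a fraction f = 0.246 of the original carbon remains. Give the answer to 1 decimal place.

-14.0 per mil

δ₀ = (0.0110313/0.0112372 − 1)×1000 = (0.981677 − 1)×1000 = -18.323 per mil
α − 1 = ε/1000 = -0.0031
f^(α−1) = 0.246^(-0.0031) = 1.004357
δ_res = (-18.323 + 1000) × 1.004357 − 1000 = 985.954 − 1000 = -14.05 per mil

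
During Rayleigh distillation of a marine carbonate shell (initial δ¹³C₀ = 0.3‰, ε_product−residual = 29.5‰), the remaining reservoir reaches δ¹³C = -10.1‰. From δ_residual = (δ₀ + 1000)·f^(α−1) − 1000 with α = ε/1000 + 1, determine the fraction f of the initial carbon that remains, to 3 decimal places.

0.702

α − 1 = ε/1000 = 0.0295
(δ_res + 1000)/(δ₀ + 1000) = (-10.1 + 1000)/(0.3 + 1000) = 989.9/1000.3 = 0.989603
f = 0.989603^(1/0.0295) = exp(ln(0.989603)/0.0295) = exp(-0.01045/0.0295)
f = exp(-0.3543) = 0.7017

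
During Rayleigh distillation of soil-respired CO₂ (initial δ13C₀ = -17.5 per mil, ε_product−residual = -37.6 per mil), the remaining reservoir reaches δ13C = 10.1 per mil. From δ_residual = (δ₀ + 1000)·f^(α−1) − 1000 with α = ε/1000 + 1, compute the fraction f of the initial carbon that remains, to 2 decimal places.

0.48

α − 1 = ε/1000 = -0.0376
(δ_res + 1000)/(δ₀ + 1000) = (10.1 + 1000)/(-17.5 + 1000) = 1010.1/982.5 = 1.028092
f = 1.028092^(1/-0.0376) = exp(ln(1.028092)/-0.0376) = exp(0.02770/-0.0376)
f = exp(-0.7368) = 0.4786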